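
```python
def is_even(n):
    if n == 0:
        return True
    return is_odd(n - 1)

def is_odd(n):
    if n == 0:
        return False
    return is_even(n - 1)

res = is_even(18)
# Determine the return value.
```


is_even(18)
= is_odd(17)
= is_even(16)
= is_odd(15)
= is_even(14)
= is_odd(13)
= is_even(12)
= is_odd(11)
= is_even(10)
= is_odd(9)
= is_even(8)
= is_odd(7)
= is_even(6)
= is_odd(5)
= is_even(4)
= is_odd(3)
= is_even(2)
= is_odd(1)
= is_even(0)
n == 0: return True
= True


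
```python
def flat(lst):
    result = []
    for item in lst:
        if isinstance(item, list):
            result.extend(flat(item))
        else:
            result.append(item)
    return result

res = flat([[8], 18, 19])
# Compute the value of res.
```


flat([[8], 18, 19])
Processing each element:
  [8] is a list -> flat recursively -> [8]
  18 is not a list -> append 18
  19 is not a list -> append 19
= [8, 18, 19]


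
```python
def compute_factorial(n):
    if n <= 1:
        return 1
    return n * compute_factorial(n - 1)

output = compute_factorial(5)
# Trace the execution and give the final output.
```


compute_factorial(5)
= 5 * compute_factorial(4)
= 5 * 4 * compute_factorial(3)
= 5 * 4 * 3 * compute_factorial(2)
= 5 * 4 * 3 * 2 * compute_factorial(1)
= 5 * 4 * 3 * 2 * 1
= 120


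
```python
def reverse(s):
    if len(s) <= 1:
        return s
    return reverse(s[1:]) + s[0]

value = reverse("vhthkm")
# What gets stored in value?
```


reverse("vhthkm")
= reverse("hthkm") + "v"
= reverse("thkm") + "h" + "v"
= reverse("hkm") + "t" + "h" + "v"
= reverse("km") + "h" + "t" + "h" + "v"
= reverse("m") + "k" + "h" + "t" + "h" + "v"
= "m" + "k" + "h" + "t" + "h" + "v"
= "mkhthv"


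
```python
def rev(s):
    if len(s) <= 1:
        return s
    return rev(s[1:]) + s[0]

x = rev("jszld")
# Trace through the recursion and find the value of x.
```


rev("jszld")
= rev("szld") + "j"
= rev("zld") + "s" + "j"
= rev("ld") + "z" + "s" + "j"
= rev("d") + "l" + "z" + "s" + "j"
= "d" + "l" + "z" + "s" + "j"
= "dlzsj"


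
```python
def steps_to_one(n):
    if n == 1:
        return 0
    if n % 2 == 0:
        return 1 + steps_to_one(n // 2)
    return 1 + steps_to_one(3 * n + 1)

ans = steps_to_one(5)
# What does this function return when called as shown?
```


steps_to_one(5)
5 is odd -> 3*5+1 = 16 -> steps_to_one(16)
16 is even -> steps_to_one(8)
8 is even -> steps_to_one(4)
4 is even -> steps_to_one(2)
2 is even -> steps_to_one(1)
Reached 1 after 5 steps
= 5


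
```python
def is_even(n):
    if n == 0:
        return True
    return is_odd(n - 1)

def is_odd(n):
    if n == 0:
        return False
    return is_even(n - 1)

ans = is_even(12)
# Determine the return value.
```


is_even(12)
= is_odd(11)
= is_even(10)
= is_odd(9)
= is_even(8)
= is_odd(7)
= is_even(6)
= is_odd(5)
= is_even(4)
= is_odd(3)
= is_even(2)
= is_odd(1)
= is_even(0)
n == 0: return True
= True


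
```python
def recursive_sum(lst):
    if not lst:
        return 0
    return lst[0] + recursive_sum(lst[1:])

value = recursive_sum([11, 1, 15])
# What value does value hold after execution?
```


recursive_sum([11, 1, 15])
= 11 + recursive_sum([1, 15])
= 11 + 1 + recursive_sum([15])
= 11 + 1 + 15 + recursive_sum([])
= 11 + 1 + 15 + 0
= 27


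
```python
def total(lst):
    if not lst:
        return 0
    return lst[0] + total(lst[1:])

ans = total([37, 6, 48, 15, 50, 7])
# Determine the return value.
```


total([37, 6, 48, 15, 50, 7])
= 37 + total([6, 48, 15, 50, 7])
= 37 + 6 + total([48, 15, 50, 7])
= 37 + 6 + 48 + total([15, 50, 7])
= 37 + 6 + 48 + 15 + total([50, 7])
= 37 + 6 + 48 + 15 + 50 + total([7])
= 37 + 6 + 48 + 15 + 50 + 7 + total([])
= 37 + 6 + 48 + 15 + 50 + 7 + 0
= 163


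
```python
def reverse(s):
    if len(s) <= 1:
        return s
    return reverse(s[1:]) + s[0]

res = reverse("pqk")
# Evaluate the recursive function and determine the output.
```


reverse("pqk")
= reverse("qk") + "p"
= reverse("k") + "q" + "p"
= "k" + "q" + "p"
= "kqp"


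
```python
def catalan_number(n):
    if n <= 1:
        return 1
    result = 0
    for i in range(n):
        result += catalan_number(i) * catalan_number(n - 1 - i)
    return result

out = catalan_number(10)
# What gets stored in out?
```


catalan_number(10)
= sum of catalan_number(i) * catalan_number(10-1-i) for i in 0..9
First compute sub-values bottom-up:
  catalan_number(0) = 1, catalan_number(1) = 1
  catalan_number(2) = 1*1 + 1*1 = 2
  catalan_number(3) = 1*2 + 1*1 + 2*1 = 5
  catalan_number(4) = 1*5 + 1*2 + 2*1 + 5*1 = 14
  catalan_number(5) = 1*14 + 1*5 + 2*2 + 5*1 + 14*1 = 42
  catalan_number(6) = 1*42 + 1*14 + 2*5 + 5*2 + 14*1 + 42*1 = 132
  catalan_number(7) = 1*132 + 1*42 + 2*14 + 5*5 + 14*2 + 42*1 + 132*1 = 429
  catalan_number(8) = 1*429 + 1*132 + 2*42 + 5*14 + 14*5 + 42*2 + 132*1 + 429*1 = 1430
  catalan_number(9) = 1*1430 + 1*429 + 2*132 + 5*42 + 14*14 + 42*5 + 132*2 + 429*1 + 1430*1 = 4862
Now catalan_number(10):
  catalan_number(0)*catalan_number(9) = 1*4862 = 4862
  catalan_number(1)*catalan_number(8) = 1*1430 = 1430
  catalan_number(2)*catalan_number(7) = 2*429 = 858
  catalan_number(3)*catalan_number(6) = 5*132 = 660
  catalan_number(4)*catalan_number(5) = 14*42 = 588
  catalan_number(5)*catalan_number(4) = 42*14 = 588
  catalan_number(6)*catalan_number(3) = 132*5 = 660
  catalan_number(7)*catalan_number(2) = 429*2 = 858
  catalan_number(8)*catalan_number(1) = 1430*1 = 1430
  catalan_number(9)*catalan_number(0) = 4862*1 = 4862
= 4862 + 1430 + 858 + 660 + 588 + 588 + 660 + 858 + 1430 + 4862
= 16796


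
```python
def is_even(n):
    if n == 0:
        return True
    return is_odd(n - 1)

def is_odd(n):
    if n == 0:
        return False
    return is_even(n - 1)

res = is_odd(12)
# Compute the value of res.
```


is_odd(12)
= is_even(11)
= is_odd(10)
= is_even(9)
= is_odd(8)
= is_even(7)
= is_odd(6)
= is_even(5)
= is_odd(4)
= is_even(3)
= is_odd(2)
= is_even(1)
= is_odd(0)
n == 0: return False
= False


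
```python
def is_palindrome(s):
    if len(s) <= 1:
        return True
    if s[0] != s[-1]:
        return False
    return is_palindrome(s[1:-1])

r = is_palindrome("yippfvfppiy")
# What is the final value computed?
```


is_palindrome("yippfvfppiy")
"yippfvfppiy": s[0]='y' == s[-1]='y' -> is_palindrome("ippfvfppi")
"ippfvfppi": s[0]='i' == s[-1]='i' -> is_palindrome("ppfvfpp")
"ppfvfpp": s[0]='p' == s[-1]='p' -> is_palindrome("pfvfp")
"pfvfp": s[0]='p' == s[-1]='p' -> is_palindrome("fvf")
"fvf": s[0]='f' == s[-1]='f' -> is_palindrome("v")
"v": len <= 1 -> True
= True


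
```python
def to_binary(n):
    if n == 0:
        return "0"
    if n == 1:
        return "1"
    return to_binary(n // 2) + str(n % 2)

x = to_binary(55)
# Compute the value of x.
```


to_binary(55)
= to_binary(27) + "1"
= to_binary(13) + "1" + "1"
= to_binary(6) + "1" + "1" + "1"
= to_binary(3) + "0" + "1" + "1" + "1"
= to_binary(1) + "1" + "0" + "1" + "1" + "1"
= "1" + "1" + "0" + "1" + "1" + "1"
= "110111"


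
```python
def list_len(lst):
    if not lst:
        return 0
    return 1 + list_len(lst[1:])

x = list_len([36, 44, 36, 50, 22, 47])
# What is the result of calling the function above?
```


list_len([36, 44, 36, 50, 22, 47])
= 1 + list_len([44, 36, 50, 22, 47])
= 1 + 1 + list_len([36, 50, 22, 47])
= 1 + 1 + 1 + list_len([50, 22, 47])
= 1 + 1 + 1 + 1 + list_len([22, 47])
= 1 + 1 + 1 + 1 + 1 + list_len([47])
= 1 + 1 + 1 + 1 + 1 + 1 + list_len([])
= 1 + 1 + 1 + 1 + 1 + 1 + 0
= 6


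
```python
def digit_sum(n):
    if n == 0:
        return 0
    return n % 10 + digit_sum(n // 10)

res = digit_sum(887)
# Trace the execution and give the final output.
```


digit_sum(887)
= 7 + digit_sum(88)
= 7 + 8 + digit_sum(8)
= 7 + 8 + 8 + digit_sum(0)
= 7 + 8 + 8 + 0
= 23


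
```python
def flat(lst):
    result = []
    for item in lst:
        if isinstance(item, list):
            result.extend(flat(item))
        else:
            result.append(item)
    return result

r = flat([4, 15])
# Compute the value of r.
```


flat([4, 15])
Processing each element:
  4 is not a list -> append 4
  15 is not a list -> append 15
= [4, 15]


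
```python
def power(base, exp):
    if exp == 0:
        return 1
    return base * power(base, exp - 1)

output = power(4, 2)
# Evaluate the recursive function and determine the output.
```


power(4, 2)
= 4 * power(4, 1)
= 4 * 4 * power(4, 0)
= 4 * 4 * 1
= 16


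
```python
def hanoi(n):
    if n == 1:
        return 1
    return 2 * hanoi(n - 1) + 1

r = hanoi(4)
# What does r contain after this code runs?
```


hanoi(4)
= 2 * hanoi(3) + 1
= 2 * (2 * hanoi(2) + 1) + 1
= 2 * (2 * (2 * hanoi(1) + 1) + 1) + 1
Now compute bottom-up:
hanoi(1) = 1
hanoi(2) = 2 * 1 + 1 = 3
hanoi(3) = 2 * 3 + 1 = 7
hanoi(4) = 2 * 7 + 1 = 15
= 15


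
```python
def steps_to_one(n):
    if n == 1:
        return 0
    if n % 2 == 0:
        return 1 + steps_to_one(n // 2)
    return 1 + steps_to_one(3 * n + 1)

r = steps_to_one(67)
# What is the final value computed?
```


steps_to_one(67)
67 is odd -> 3*67+1 = 202 -> steps_to_one(202)
202 is even -> steps_to_one(101)
101 is odd -> 3*101+1 = 304 -> steps_to_one(304)
304 is even -> steps_to_one(152)
152 is even -> steps_to_one(76)
76 is even -> steps_to_one(38)
38 is even -> steps_to_one(19)
19 is odd -> 3*19+1 = 58 -> steps_to_one(58)
58 is even -> steps_to_one(29)
29 is odd -> 3*29+1 = 88 -> steps_to_one(88)
88 is even -> steps_to_one(44)
44 is even -> steps_to_one(22)
22 is even -> steps_to_one(11)
11 is odd -> 3*11+1 = 34 -> steps_to_one(34)
34 is even -> steps_to_one(17)
17 is odd -> 3*17+1 = 52 -> steps_to_one(52)
52 is even -> steps_to_one(26)
26 is even -> steps_to_one(13)
13 is odd -> 3*13+1 = 40 -> steps_to_one(40)
40 is even -> steps_to_one(20)
20 is even -> steps_to_one(10)
10 is even -> steps_to_one(5)
5 is odd -> 3*5+1 = 16 -> steps_to_one(16)
16 is even -> steps_to_one(8)
8 is even -> steps_to_one(4)
4 is even -> steps_to_one(2)
2 is even -> steps_to_one(1)
Reached 1 after 27 steps
= 27


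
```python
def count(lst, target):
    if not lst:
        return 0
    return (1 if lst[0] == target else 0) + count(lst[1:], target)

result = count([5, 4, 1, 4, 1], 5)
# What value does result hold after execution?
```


count([5, 4, 1, 4, 1], 5)
lst[0]=5 == 5: 1 + count([4, 1, 4, 1], 5)
lst[0]=4 != 5: 0 + count([1, 4, 1], 5)
lst[0]=1 != 5: 0 + count([4, 1], 5)
lst[0]=4 != 5: 0 + count([1], 5)
lst[0]=1 != 5: 0 + count([], 5)
= 1


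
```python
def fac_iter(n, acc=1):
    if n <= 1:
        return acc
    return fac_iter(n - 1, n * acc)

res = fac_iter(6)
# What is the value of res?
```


fac_iter(6, 1)
= fac_iter(5, 6 * 1) = fac_iter(5, 6)
= fac_iter(4, 5 * 6) = fac_iter(4, 30)
= fac_iter(3, 4 * 30) = fac_iter(3, 120)
= fac_iter(2, 3 * 120) = fac_iter(2, 360)
= fac_iter(1, 2 * 360) = fac_iter(1, 720)
n <= 1, return acc = 720


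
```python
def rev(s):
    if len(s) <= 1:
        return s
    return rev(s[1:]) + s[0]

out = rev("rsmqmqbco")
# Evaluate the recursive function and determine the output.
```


rev("rsmqmqbco")
= rev("smqmqbco") + "r"
= rev("mqmqbco") + "s" + "r"
= rev("qmqbco") + "m" + "s" + "r"
= rev("mqbco") + "q" + "m" + "s" + "r"
= rev("qbco") + "m" + "q" + "m" + "s" + "r"
= rev("bco") + "q" + "m" + "q" + "m" + "s" + "r"
= rev("co") + "b" + "q" + "m" + "q" + "m" + "s" + "r"
= rev("o") + "c" + "b" + "q" + "m" + "q" + "m" + "s" + "r"
= "o" + "c" + "b" + "q" + "m" + "q" + "m" + "s" + "r"
= "ocbqmqmsr"


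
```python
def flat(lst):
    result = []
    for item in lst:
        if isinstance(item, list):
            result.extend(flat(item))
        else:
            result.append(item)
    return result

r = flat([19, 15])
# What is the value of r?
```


flat([19, 15])
Processing each element:
  19 is not a list -> append 19
  15 is not a list -> append 15
= [19, 15]


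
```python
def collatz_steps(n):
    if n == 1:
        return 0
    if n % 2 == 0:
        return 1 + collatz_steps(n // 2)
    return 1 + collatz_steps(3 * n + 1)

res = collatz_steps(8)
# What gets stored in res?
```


collatz_steps(8)
8 is even -> collatz_steps(4)
4 is even -> collatz_steps(2)
2 is even -> collatz_steps(1)
Reached 1 after 3 steps
= 3


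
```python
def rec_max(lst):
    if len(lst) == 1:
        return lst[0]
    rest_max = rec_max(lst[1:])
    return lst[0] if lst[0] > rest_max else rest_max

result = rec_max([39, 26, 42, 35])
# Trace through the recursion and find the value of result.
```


rec_max([39, 26, 42, 35])
= compare 39 with rec_max([26, 42, 35])
= compare 26 with rec_max([42, 35])
= compare 42 with rec_max([35])
Base: rec_max([35]) = 35
compare 42 with 35: max = 42
compare 26 with 42: max = 42
compare 39 with 42: max = 42
= 42


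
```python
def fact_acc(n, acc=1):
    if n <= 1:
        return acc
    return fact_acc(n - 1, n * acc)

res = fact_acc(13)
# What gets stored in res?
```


fact_acc(13, 1)
= fact_acc(12, 13 * 1) = fact_acc(12, 13)
= fact_acc(11, 12 * 13) = fact_acc(11, 156)
= fact_acc(10, 11 * 156) = fact_acc(10, 1716)
= fact_acc(9, 10 * 1716) = fact_acc(9, 17160)
= fact_acc(8, 9 * 17160) = fact_acc(8, 154440)
= fact_acc(7, 8 * 154440) = fact_acc(7, 1235520)
= fact_acc(6, 7 * 1235520) = fact_acc(6, 8648640)
= fact_acc(5, 6 * 8648640) = fact_acc(5, 51891840)
= fact_acc(4, 5 * 51891840) = fact_acc(4, 259459200)
= fact_acc(3, 4 * 259459200) = fact_acc(3, 1037836800)
= fact_acc(2, 3 * 1037836800) = fact_acc(2, 3113510400)
= fact_acc(1, 2 * 3113510400) = fact_acc(1, 6227020800)
n <= 1, return acc = 6227020800


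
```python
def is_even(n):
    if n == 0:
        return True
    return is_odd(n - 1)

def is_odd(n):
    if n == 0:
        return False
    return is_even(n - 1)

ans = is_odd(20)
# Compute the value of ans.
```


is_odd(20)
= is_even(19)
= is_odd(18)
= is_even(17)
= is_odd(16)
= is_even(15)
= is_odd(14)
= is_even(13)
= is_odd(12)
= is_even(11)
= is_odd(10)
= is_even(9)
= is_odd(8)
= is_even(7)
= is_odd(6)
= is_even(5)
= is_odd(4)
= is_even(3)
= is_odd(2)
= is_even(1)
= is_odd(0)
n == 0: return False
= False


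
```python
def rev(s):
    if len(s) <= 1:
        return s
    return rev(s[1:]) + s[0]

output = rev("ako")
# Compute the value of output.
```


rev("ako")
= rev("ko") + "a"
= rev("o") + "k" + "a"
= "o" + "k" + "a"
= "oka"


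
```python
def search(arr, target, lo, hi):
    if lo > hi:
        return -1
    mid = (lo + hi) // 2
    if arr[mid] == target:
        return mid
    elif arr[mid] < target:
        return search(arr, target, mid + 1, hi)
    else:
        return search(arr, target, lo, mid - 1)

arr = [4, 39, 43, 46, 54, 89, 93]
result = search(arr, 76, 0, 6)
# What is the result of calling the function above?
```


search(arr, 76, 0, 6)
lo=0, hi=6, mid=3, arr[mid]=46
46 < 76, search right half
lo=4, hi=6, mid=5, arr[mid]=89
89 > 76, search left half
lo=4, hi=4, mid=4, arr[mid]=54
54 < 76, search right half
lo > hi, target not found, return -1
= -1


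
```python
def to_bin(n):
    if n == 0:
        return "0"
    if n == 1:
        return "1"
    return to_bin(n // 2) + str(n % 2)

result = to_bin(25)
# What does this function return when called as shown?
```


to_bin(25)
= to_bin(12) + "1"
= to_bin(6) + "0" + "1"
= to_bin(3) + "0" + "0" + "1"
= to_bin(1) + "1" + "0" + "0" + "1"
= "1" + "1" + "0" + "0" + "1"
= "11001"


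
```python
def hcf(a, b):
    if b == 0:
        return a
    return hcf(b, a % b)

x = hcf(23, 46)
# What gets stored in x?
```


hcf(23, 46)
= hcf(46, 23 % 46) = hcf(46, 23)
= hcf(23, 46 % 23) = hcf(23, 0)
b == 0, return a = 23


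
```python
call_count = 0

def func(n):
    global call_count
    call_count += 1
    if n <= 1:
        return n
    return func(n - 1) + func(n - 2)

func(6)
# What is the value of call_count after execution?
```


func(6) calls func(5) and func(4); each non-base call branches into two more.
Let C(k) = total number of calls made by func(k), including the call to func(k) itself.
Base cases: C(0) = 1, C(1) = 1
Recurrence: C(k) = 1 + C(k-1) + C(k-2)
  C(2) = 1 + C(1) + C(0) = 1 + 1 + 1 = 3
  C(3) = 1 + C(2) + C(1) = 1 + 3 + 1 = 5
  C(4) = 1 + C(3) + C(2) = 1 + 5 + 3 = 9
  C(5) = 1 + C(4) + C(3) = 1 + 9 + 5 = 15
  C(6) = 1 + C(5) + C(4) = 1 + 15 + 9 = 25
Total calls = C(6) = 25


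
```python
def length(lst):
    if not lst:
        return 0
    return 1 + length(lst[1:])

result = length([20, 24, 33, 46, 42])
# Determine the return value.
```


length([20, 24, 33, 46, 42])
= 1 + length([24, 33, 46, 42])
= 1 + 1 + length([33, 46, 42])
= 1 + 1 + 1 + length([46, 42])
= 1 + 1 + 1 + 1 + length([42])
= 1 + 1 + 1 + 1 + 1 + length([])
= 1 + 1 + 1 + 1 + 1 + 0
= 5


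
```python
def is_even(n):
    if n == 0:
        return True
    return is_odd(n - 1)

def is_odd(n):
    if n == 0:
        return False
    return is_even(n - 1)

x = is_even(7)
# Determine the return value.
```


is_even(7)
= is_odd(6)
= is_even(5)
= is_odd(4)
= is_even(3)
= is_odd(2)
= is_even(1)
= is_odd(0)
n == 0: return False
= False


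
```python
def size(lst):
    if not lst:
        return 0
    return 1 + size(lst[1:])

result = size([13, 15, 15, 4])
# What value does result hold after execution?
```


size([13, 15, 15, 4])
= 1 + size([15, 15, 4])
= 1 + 1 + size([15, 4])
= 1 + 1 + 1 + size([4])
= 1 + 1 + 1 + 1 + size([])
= 1 + 1 + 1 + 1 + 0
= 4


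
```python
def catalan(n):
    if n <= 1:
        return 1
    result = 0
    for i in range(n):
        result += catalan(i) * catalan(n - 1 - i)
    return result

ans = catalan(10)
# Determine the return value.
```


catalan(10)
= sum of catalan(i) * catalan(10-1-i) for i in 0..9
First compute sub-values bottom-up:
  catalan(0) = 1, catalan(1) = 1
  catalan(2) = 1*1 + 1*1 = 2
  catalan(3) = 1*2 + 1*1 + 2*1 = 5
  catalan(4) = 1*5 + 1*2 + 2*1 + 5*1 = 14
  catalan(5) = 1*14 + 1*5 + 2*2 + 5*1 + 14*1 = 42
  catalan(6) = 1*42 + 1*14 + 2*5 + 5*2 + 14*1 + 42*1 = 132
  catalan(7) = 1*132 + 1*42 + 2*14 + 5*5 + 14*2 + 42*1 + 132*1 = 429
  catalan(8) = 1*429 + 1*132 + 2*42 + 5*14 + 14*5 + 42*2 + 132*1 + 429*1 = 1430
  catalan(9) = 1*1430 + 1*429 + 2*132 + 5*42 + 14*14 + 42*5 + 132*2 + 429*1 + 1430*1 = 4862
Now catalan(10):
  catalan(0)*catalan(9) = 1*4862 = 4862
  catalan(1)*catalan(8) = 1*1430 = 1430
  catalan(2)*catalan(7) = 2*429 = 858
  catalan(3)*catalan(6) = 5*132 = 660
  catalan(4)*catalan(5) = 14*42 = 588
  catalan(5)*catalan(4) = 42*14 = 588
  catalan(6)*catalan(3) = 132*5 = 660
  catalan(7)*catalan(2) = 429*2 = 858
  catalan(8)*catalan(1) = 1430*1 = 1430
  catalan(9)*catalan(0) = 4862*1 = 4862
= 4862 + 1430 + 858 + 660 + 588 + 588 + 660 + 858 + 1430 + 4862
= 16796


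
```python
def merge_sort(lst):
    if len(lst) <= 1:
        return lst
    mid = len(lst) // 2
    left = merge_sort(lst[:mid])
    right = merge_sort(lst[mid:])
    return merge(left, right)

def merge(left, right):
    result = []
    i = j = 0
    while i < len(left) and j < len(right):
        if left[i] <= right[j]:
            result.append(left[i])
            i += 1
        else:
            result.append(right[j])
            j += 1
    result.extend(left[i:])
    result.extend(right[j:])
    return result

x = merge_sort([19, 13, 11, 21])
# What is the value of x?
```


merge_sort([19, 13, 11, 21])
Split into [19, 13] and [11, 21]
Left sorted: [13, 19]
Right sorted: [11, 21]
Merge [13, 19] and [11, 21]
= [11, 13, 19, 21]


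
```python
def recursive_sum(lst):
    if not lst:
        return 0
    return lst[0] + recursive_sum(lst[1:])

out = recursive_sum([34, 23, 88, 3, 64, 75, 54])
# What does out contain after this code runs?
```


recursive_sum([34, 23, 88, 3, 64, 75, 54])
= 34 + recursive_sum([23, 88, 3, 64, 75, 54])
= 34 + 23 + recursive_sum([88, 3, 64, 75, 54])
= 34 + 23 + 88 + recursive_sum([3, 64, 75, 54])
= 34 + 23 + 88 + 3 + recursive_sum([64, 75, 54])
= 34 + 23 + 88 + 3 + 64 + recursive_sum([75, 54])
= 34 + 23 + 88 + 3 + 64 + 75 + recursive_sum([54])
= 34 + 23 + 88 + 3 + 64 + 75 + 54 + recursive_sum([])
= 34 + 23 + 88 + 3 + 64 + 75 + 54 + 0
= 341


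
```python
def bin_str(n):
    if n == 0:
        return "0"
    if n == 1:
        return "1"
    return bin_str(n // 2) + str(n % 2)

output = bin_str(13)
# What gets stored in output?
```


bin_str(13)
= bin_str(6) + "1"
= bin_str(3) + "0" + "1"
= bin_str(1) + "1" + "0" + "1"
= "1" + "1" + "0" + "1"
= "1101"


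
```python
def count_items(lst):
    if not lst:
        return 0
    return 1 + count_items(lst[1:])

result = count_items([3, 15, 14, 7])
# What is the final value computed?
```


count_items([3, 15, 14, 7])
= 1 + count_items([15, 14, 7])
= 1 + 1 + count_items([14, 7])
= 1 + 1 + 1 + count_items([7])
= 1 + 1 + 1 + 1 + count_items([])
= 1 + 1 + 1 + 1 + 0
= 4


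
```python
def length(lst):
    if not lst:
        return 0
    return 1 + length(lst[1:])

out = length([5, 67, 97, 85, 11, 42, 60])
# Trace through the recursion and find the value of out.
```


length([5, 67, 97, 85, 11, 42, 60])
= 1 + length([67, 97, 85, 11, 42, 60])
= 1 + 1 + length([97, 85, 11, 42, 60])
= 1 + 1 + 1 + length([85, 11, 42, 60])
= 1 + 1 + 1 + 1 + length([11, 42, 60])
= 1 + 1 + 1 + 1 + 1 + length([42, 60])
= 1 + 1 + 1 + 1 + 1 + 1 + length([60])
= 1 + 1 + 1 + 1 + 1 + 1 + 1 + length([])
= 1 + 1 + 1 + 1 + 1 + 1 + 1 + 0
= 7


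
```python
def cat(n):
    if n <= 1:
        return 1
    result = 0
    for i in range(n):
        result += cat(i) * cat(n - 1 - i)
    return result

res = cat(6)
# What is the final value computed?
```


cat(6)
= sum of cat(i) * cat(6-1-i) for i in 0..5
First compute sub-values bottom-up:
  cat(0) = 1, cat(1) = 1
  cat(2) = 1*1 + 1*1 = 2
  cat(3) = 1*2 + 1*1 + 2*1 = 5
  cat(4) = 1*5 + 1*2 + 2*1 + 5*1 = 14
  cat(5) = 1*14 + 1*5 + 2*2 + 5*1 + 14*1 = 42
Now cat(6):
  cat(0)*cat(5) = 1*42 = 42
  cat(1)*cat(4) = 1*14 = 14
  cat(2)*cat(3) = 2*5 = 10
  cat(3)*cat(2) = 5*2 = 10
  cat(4)*cat(1) = 14*1 = 14
  cat(5)*cat(0) = 42*1 = 42
= 42 + 14 + 10 + 10 + 14 + 42
= 132


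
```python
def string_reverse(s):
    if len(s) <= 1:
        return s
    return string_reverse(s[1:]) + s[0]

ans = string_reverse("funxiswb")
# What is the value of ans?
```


string_reverse("funxiswb")
= string_reverse("unxiswb") + "f"
= string_reverse("nxiswb") + "u" + "f"
= string_reverse("xiswb") + "n" + "u" + "f"
= string_reverse("iswb") + "x" + "n" + "u" + "f"
= string_reverse("swb") + "i" + "x" + "n" + "u" + "f"
= string_reverse("wb") + "s" + "i" + "x" + "n" + "u" + "f"
= string_reverse("b") + "w" + "s" + "i" + "x" + "n" + "u" + "f"
= "b" + "w" + "s" + "i" + "x" + "n" + "u" + "f"
= "bwsixnuf"


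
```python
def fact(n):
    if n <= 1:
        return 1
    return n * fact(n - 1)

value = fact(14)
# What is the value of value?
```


fact(14)
= 14 * fact(13)
= 14 * 13 * fact(12)
= 14 * 13 * 12 * fact(11)
= 14 * 13 * 12 * 11 * fact(10)
= 14 * 13 * 12 * 11 * 10 * fact(9)
= 14 * 13 * 12 * 11 * 10 * 9 * fact(8)
= 14 * 13 * 12 * 11 * 10 * 9 * 8 * fact(7)
= 14 * 13 * 12 * 11 * 10 * 9 * 8 * 7 * fact(6)
= 14 * 13 * 12 * 11 * 10 * 9 * 8 * 7 * 6 * fact(5)
= 14 * 13 * 12 * 11 * 10 * 9 * 8 * 7 * 6 * 5 * fact(4)
= 14 * 13 * 12 * 11 * 10 * 9 * 8 * 7 * 6 * 5 * 4 * fact(3)
= 14 * 13 * 12 * 11 * 10 * 9 * 8 * 7 * 6 * 5 * 4 * 3 * fact(2)
= 14 * 13 * 12 * 11 * 10 * 9 * 8 * 7 * 6 * 5 * 4 * 3 * 2 * fact(1)
= 14 * 13 * 12 * 11 * 10 * 9 * 8 * 7 * 6 * 5 * 4 * 3 * 2 * 1
= 87178291200


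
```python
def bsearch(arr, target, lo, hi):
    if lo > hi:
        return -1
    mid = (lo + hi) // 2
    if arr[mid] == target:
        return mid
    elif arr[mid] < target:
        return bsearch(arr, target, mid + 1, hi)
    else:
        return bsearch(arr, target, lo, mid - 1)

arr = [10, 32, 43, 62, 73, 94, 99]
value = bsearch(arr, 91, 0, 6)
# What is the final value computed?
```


bsearch(arr, 91, 0, 6)
lo=0, hi=6, mid=3, arr[mid]=62
62 < 91, search right half
lo=4, hi=6, mid=5, arr[mid]=94
94 > 91, search left half
lo=4, hi=4, mid=4, arr[mid]=73
73 < 91, search right half
lo > hi, target not found, return -1
= -1


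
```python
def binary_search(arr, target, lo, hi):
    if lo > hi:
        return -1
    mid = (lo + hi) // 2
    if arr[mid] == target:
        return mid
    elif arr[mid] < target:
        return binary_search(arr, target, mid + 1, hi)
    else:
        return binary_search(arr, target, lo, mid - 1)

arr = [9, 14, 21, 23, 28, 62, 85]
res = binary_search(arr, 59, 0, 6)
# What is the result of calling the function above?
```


binary_search(arr, 59, 0, 6)
lo=0, hi=6, mid=3, arr[mid]=23
23 < 59, search right half
lo=4, hi=6, mid=5, arr[mid]=62
62 > 59, search left half
lo=4, hi=4, mid=4, arr[mid]=28
28 < 59, search right half
lo > hi, target not found, return -1
= -1


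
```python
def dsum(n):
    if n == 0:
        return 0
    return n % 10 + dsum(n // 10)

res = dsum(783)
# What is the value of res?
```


dsum(783)
= 3 + dsum(78)
= 3 + 8 + dsum(7)
= 3 + 8 + 7 + dsum(0)
= 3 + 8 + 7 + 0
= 18


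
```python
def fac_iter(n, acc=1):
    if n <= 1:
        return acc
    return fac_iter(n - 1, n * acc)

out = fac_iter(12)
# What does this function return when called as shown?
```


fac_iter(12, 1)
= fac_iter(11, 12 * 1) = fac_iter(11, 12)
= fac_iter(10, 11 * 12) = fac_iter(10, 132)
= fac_iter(9, 10 * 132) = fac_iter(9, 1320)
= fac_iter(8, 9 * 1320) = fac_iter(8, 11880)
= fac_iter(7, 8 * 11880) = fac_iter(7, 95040)
= fac_iter(6, 7 * 95040) = fac_iter(6, 665280)
= fac_iter(5, 6 * 665280) = fac_iter(5, 3991680)
= fac_iter(4, 5 * 3991680) = fac_iter(4, 19958400)
= fac_iter(3, 4 * 19958400) = fac_iter(3, 79833600)
= fac_iter(2, 3 * 79833600) = fac_iter(2, 239500800)
= fac_iter(1, 2 * 239500800) = fac_iter(1, 479001600)
n <= 1, return acc = 479001600


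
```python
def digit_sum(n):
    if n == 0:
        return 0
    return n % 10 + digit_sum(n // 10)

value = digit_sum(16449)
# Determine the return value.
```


digit_sum(16449)
= 9 + digit_sum(1644)
= 9 + 4 + digit_sum(164)
= 9 + 4 + 4 + digit_sum(16)
= 9 + 4 + 4 + 6 + digit_sum(1)
= 9 + 4 + 4 + 6 + 1 + digit_sum(0)
= 9 + 4 + 4 + 6 + 1 + 0
= 24


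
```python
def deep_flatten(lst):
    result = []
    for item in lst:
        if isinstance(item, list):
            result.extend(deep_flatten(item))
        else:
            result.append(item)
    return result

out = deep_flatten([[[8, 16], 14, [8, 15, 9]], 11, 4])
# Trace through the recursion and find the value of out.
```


deep_flatten([[[8, 16], 14, [8, 15, 9]], 11, 4])
Processing each element:
  [[8, 16], 14, [8, 15, 9]] is a list -> deep_flatten recursively -> [8, 16, 14, 8, 15, 9]
  11 is not a list -> append 11
  4 is not a list -> append 4
= [8, 16, 14, 8, 15, 9, 11, 4]


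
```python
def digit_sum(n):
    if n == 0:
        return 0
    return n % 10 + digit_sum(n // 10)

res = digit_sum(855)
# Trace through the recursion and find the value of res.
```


digit_sum(855)
= 5 + digit_sum(85)
= 5 + 5 + digit_sum(8)
= 5 + 5 + 8 + digit_sum(0)
= 5 + 5 + 8 + 0
= 18


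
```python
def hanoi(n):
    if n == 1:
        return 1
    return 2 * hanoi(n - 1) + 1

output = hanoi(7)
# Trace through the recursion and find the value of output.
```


hanoi(7)
= 2 * hanoi(6) + 1
= 2 * (2 * hanoi(5) + 1) + 1
= 2 * (2 * (2 * hanoi(4) + 1) + 1) + 1
= 2 * (2 * (2 * (2 * hanoi(3) + 1) + 1) + 1) + 1
= 2 * (2 * (2 * (2 * (2 * hanoi(2) + 1) + 1) + 1) + 1) + 1
= 2 * (2 * (2 * (2 * (2 * (2 * hanoi(1) + 1) + 1) + 1) + 1) + 1) + 1
Now compute bottom-up:
hanoi(1) = 1
hanoi(2) = 2 * 1 + 1 = 3
hanoi(3) = 2 * 3 + 1 = 7
hanoi(4) = 2 * 7 + 1 = 15
hanoi(5) = 2 * 15 + 1 = 31
hanoi(6) = 2 * 31 + 1 = 63
hanoi(7) = 2 * 63 + 1 = 127
= 127


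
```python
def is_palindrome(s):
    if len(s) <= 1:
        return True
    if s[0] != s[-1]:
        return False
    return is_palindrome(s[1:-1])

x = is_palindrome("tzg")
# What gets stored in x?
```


is_palindrome("tzg")
"tzg": s[0]='t' != s[-1]='g' -> False
= False


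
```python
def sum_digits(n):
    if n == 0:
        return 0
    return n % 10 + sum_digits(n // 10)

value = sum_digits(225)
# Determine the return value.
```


sum_digits(225)
= 5 + sum_digits(22)
= 5 + 2 + sum_digits(2)
= 5 + 2 + 2 + sum_digits(0)
= 5 + 2 + 2 + 0
= 9


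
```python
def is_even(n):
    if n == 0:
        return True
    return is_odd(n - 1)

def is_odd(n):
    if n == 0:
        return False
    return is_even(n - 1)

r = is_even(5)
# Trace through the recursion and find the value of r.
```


is_even(5)
= is_odd(4)
= is_even(3)
= is_odd(2)
= is_even(1)
= is_odd(0)
n == 0: return False
= False


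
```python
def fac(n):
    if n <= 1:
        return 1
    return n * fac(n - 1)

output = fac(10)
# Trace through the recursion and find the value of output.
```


fac(10)
= 10 * fac(9)
= 10 * 9 * fac(8)
= 10 * 9 * 8 * fac(7)
= 10 * 9 * 8 * 7 * fac(6)
= 10 * 9 * 8 * 7 * 6 * fac(5)
= 10 * 9 * 8 * 7 * 6 * 5 * fac(4)
= 10 * 9 * 8 * 7 * 6 * 5 * 4 * fac(3)
= 10 * 9 * 8 * 7 * 6 * 5 * 4 * 3 * fac(2)
= 10 * 9 * 8 * 7 * 6 * 5 * 4 * 3 * 2 * fac(1)
= 10 * 9 * 8 * 7 * 6 * 5 * 4 * 3 * 2 * 1
= 3628800


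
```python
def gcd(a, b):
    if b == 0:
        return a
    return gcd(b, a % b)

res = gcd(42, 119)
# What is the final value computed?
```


gcd(42, 119)
= gcd(119, 42 % 119) = gcd(119, 42)
= gcd(42, 119 % 42) = gcd(42, 35)
= gcd(35, 42 % 35) = gcd(35, 7)
= gcd(7, 35 % 7) = gcd(7, 0)
b == 0, return a = 7


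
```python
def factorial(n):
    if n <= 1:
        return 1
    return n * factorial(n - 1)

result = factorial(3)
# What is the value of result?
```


factorial(3)
= 3 * factorial(2)
= 3 * 2 * factorial(1)
= 3 * 2 * 1
= 6


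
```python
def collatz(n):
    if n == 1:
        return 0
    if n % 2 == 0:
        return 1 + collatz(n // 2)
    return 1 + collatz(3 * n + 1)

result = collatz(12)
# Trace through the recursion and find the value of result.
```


collatz(12)
12 is even -> collatz(6)
6 is even -> collatz(3)
3 is odd -> 3*3+1 = 10 -> collatz(10)
10 is even -> collatz(5)
5 is odd -> 3*5+1 = 16 -> collatz(16)
16 is even -> collatz(8)
8 is even -> collatz(4)
4 is even -> collatz(2)
2 is even -> collatz(1)
Reached 1 after 9 steps
= 9


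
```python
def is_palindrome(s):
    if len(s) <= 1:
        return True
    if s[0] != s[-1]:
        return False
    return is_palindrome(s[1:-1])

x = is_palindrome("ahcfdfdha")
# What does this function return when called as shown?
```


is_palindrome("ahcfdfdha")
"ahcfdfdha": s[0]='a' == s[-1]='a' -> is_palindrome("hcfdfdh")
"hcfdfdh": s[0]='h' == s[-1]='h' -> is_palindrome("cfdfd")
"cfdfd": s[0]='c' != s[-1]='d' -> False
= False


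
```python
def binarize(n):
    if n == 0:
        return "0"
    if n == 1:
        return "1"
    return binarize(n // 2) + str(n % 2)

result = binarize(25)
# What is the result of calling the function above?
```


binarize(25)
= binarize(12) + "1"
= binarize(6) + "0" + "1"
= binarize(3) + "0" + "0" + "1"
= binarize(1) + "1" + "0" + "0" + "1"
= "1" + "1" + "0" + "0" + "1"
= "11001"


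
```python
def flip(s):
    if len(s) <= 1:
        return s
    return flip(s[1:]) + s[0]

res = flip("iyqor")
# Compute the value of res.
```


flip("iyqor")
= flip("yqor") + "i"
= flip("qor") + "y" + "i"
= flip("or") + "q" + "y" + "i"
= flip("r") + "o" + "q" + "y" + "i"
= "r" + "o" + "q" + "y" + "i"
= "roqyi"


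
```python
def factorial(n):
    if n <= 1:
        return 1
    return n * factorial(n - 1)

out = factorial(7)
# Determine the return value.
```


factorial(7)
= 7 * factorial(6)
= 7 * 6 * factorial(5)
= 7 * 6 * 5 * factorial(4)
= 7 * 6 * 5 * 4 * factorial(3)
= 7 * 6 * 5 * 4 * 3 * factorial(2)
= 7 * 6 * 5 * 4 * 3 * 2 * factorial(1)
= 7 * 6 * 5 * 4 * 3 * 2 * 1
= 5040


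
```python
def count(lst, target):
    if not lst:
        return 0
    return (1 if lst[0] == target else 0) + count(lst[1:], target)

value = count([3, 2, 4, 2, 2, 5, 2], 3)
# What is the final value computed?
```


count([3, 2, 4, 2, 2, 5, 2], 3)
lst[0]=3 == 3: 1 + count([2, 4, 2, 2, 5, 2], 3)
lst[0]=2 != 3: 0 + count([4, 2, 2, 5, 2], 3)
lst[0]=4 != 3: 0 + count([2, 2, 5, 2], 3)
lst[0]=2 != 3: 0 + count([2, 5, 2], 3)
lst[0]=2 != 3: 0 + count([5, 2], 3)
lst[0]=5 != 3: 0 + count([2], 3)
lst[0]=2 != 3: 0 + count([], 3)
= 1


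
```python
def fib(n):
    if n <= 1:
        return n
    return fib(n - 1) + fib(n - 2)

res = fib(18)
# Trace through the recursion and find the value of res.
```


fib(18)
= fib(17) + fib(16)
= (fib(16) + fib(15)) + fib(16)
Computing bottom-up: fib(0)=0, fib(1)=1, fib(2)=1, fib(3)=2, fib(4)=3, fib(5)=5, fib(6)=8, fib(7)=13, fib(8)=21, fib(9)=34, fib(10)=55, fib(11)=89, fib(12)=144, fib(13)=233, fib(14)=377, fib(15)=610, fib(16)=987, fib(17)=1597, fib(18)=2584
= 2584


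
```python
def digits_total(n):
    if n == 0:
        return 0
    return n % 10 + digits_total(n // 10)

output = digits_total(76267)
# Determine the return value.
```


digits_total(76267)
= 7 + digits_total(7626)
= 7 + 6 + digits_total(762)
= 7 + 6 + 2 + digits_total(76)
= 7 + 6 + 2 + 6 + digits_total(7)
= 7 + 6 + 2 + 6 + 7 + digits_total(0)
= 7 + 6 + 2 + 6 + 7 + 0
= 28


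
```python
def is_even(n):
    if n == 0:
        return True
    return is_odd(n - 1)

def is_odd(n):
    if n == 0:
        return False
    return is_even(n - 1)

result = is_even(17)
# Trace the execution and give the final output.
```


is_even(17)
= is_odd(16)
= is_even(15)
= is_odd(14)
= is_even(13)
= is_odd(12)
= is_even(11)
= is_odd(10)
= is_even(9)
= is_odd(8)
= is_even(7)
= is_odd(6)
= is_even(5)
= is_odd(4)
= is_even(3)
= is_odd(2)
= is_even(1)
= is_odd(0)
n == 0: return False
= False


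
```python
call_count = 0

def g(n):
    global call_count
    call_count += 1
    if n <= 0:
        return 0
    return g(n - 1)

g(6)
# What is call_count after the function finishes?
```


g(6) calls g(5) calls ... calls g(0)
Total calls: 6 + 1 (for base case) = 7


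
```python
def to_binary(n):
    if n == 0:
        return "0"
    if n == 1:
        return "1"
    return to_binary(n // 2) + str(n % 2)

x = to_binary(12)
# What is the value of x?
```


to_binary(12)
= to_binary(6) + "0"
= to_binary(3) + "0" + "0"
= to_binary(1) + "1" + "0" + "0"
= "1" + "1" + "0" + "0"
= "1100"


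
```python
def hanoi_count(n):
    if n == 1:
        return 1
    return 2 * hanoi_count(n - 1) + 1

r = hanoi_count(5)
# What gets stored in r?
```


hanoi_count(5)
= 2 * hanoi_count(4) + 1
= 2 * (2 * hanoi_count(3) + 1) + 1
= 2 * (2 * (2 * hanoi_count(2) + 1) + 1) + 1
= 2 * (2 * (2 * (2 * hanoi_count(1) + 1) + 1) + 1) + 1
Now compute bottom-up:
hanoi_count(1) = 1
hanoi_count(2) = 2 * 1 + 1 = 3
hanoi_count(3) = 2 * 3 + 1 = 7
hanoi_count(4) = 2 * 7 + 1 = 15
hanoi_count(5) = 2 * 15 + 1 = 31
= 31


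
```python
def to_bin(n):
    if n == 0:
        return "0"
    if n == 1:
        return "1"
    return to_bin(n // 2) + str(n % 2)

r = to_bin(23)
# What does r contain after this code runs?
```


to_bin(23)
= to_bin(11) + "1"
= to_bin(5) + "1" + "1"
= to_bin(2) + "1" + "1" + "1"
= to_bin(1) + "0" + "1" + "1" + "1"
= "1" + "0" + "1" + "1" + "1"
= "10111"


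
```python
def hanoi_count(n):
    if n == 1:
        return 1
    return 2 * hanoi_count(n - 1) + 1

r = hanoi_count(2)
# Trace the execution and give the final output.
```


hanoi_count(2)
= 2 * hanoi_count(1) + 1
Now compute bottom-up:
hanoi_count(1) = 1
hanoi_count(2) = 2 * 1 + 1 = 3
= 3


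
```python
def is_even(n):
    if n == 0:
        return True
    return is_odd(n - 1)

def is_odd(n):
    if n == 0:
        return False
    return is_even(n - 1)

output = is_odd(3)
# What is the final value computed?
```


is_odd(3)
= is_even(2)
= is_odd(1)
= is_even(0)
n == 0: return True
= True


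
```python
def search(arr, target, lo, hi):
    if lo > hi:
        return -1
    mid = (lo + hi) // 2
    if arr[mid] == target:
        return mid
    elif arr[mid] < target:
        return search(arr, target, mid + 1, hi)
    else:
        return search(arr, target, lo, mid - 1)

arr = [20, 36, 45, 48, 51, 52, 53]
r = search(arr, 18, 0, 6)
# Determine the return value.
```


search(arr, 18, 0, 6)
lo=0, hi=6, mid=3, arr[mid]=48
48 > 18, search left half
lo=0, hi=2, mid=1, arr[mid]=36
36 > 18, search left half
lo=0, hi=0, mid=0, arr[mid]=20
20 > 18, search left half
lo > hi, target not found, return -1
= -1


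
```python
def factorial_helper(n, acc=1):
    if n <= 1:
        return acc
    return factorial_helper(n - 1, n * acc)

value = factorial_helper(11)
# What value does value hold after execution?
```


factorial_helper(11, 1)
= factorial_helper(10, 11 * 1) = factorial_helper(10, 11)
= factorial_helper(9, 10 * 11) = factorial_helper(9, 110)
= factorial_helper(8, 9 * 110) = factorial_helper(8, 990)
= factorial_helper(7, 8 * 990) = factorial_helper(7, 7920)
= factorial_helper(6, 7 * 7920) = factorial_helper(6, 55440)
= factorial_helper(5, 6 * 55440) = factorial_helper(5, 332640)
= factorial_helper(4, 5 * 332640) = factorial_helper(4, 1663200)
= factorial_helper(3, 4 * 1663200) = factorial_helper(3, 6652800)
= factorial_helper(2, 3 * 6652800) = factorial_helper(2, 19958400)
= factorial_helper(1, 2 * 19958400) = factorial_helper(1, 39916800)
n <= 1, return acc = 39916800


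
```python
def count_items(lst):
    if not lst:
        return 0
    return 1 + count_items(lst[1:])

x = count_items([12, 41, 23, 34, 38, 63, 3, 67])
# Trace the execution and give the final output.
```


count_items([12, 41, 23, 34, 38, 63, 3, 67])
= 1 + count_items([41, 23, 34, 38, 63, 3, 67])
= 1 + 1 + count_items([23, 34, 38, 63, 3, 67])
= 1 + 1 + 1 + count_items([34, 38, 63, 3, 67])
= 1 + 1 + 1 + 1 + count_items([38, 63, 3, 67])
= 1 + 1 + 1 + 1 + 1 + count_items([63, 3, 67])
= 1 + 1 + 1 + 1 + 1 + 1 + count_items([3, 67])
= 1 + 1 + 1 + 1 + 1 + 1 + 1 + count_items([67])
= 1 + 1 + 1 + 1 + 1 + 1 + 1 + 1 + count_items([])
= 1 + 1 + 1 + 1 + 1 + 1 + 1 + 1 + 0
= 8


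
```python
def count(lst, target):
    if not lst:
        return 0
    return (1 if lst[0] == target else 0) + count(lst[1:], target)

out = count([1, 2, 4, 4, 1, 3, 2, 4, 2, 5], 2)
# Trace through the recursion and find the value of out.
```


count([1, 2, 4, 4, 1, 3, 2, 4, 2, 5], 2)
lst[0]=1 != 2: 0 + count([2, 4, 4, 1, 3, 2, 4, 2, 5], 2)
lst[0]=2 == 2: 1 + count([4, 4, 1, 3, 2, 4, 2, 5], 2)
lst[0]=4 != 2: 0 + count([4, 1, 3, 2, 4, 2, 5], 2)
lst[0]=4 != 2: 0 + count([1, 3, 2, 4, 2, 5], 2)
lst[0]=1 != 2: 0 + count([3, 2, 4, 2, 5], 2)
lst[0]=3 != 2: 0 + count([2, 4, 2, 5], 2)
lst[0]=2 == 2: 1 + count([4, 2, 5], 2)
lst[0]=4 != 2: 0 + count([2, 5], 2)
lst[0]=2 == 2: 1 + count([5], 2)
lst[0]=5 != 2: 0 + count([], 2)
= 3


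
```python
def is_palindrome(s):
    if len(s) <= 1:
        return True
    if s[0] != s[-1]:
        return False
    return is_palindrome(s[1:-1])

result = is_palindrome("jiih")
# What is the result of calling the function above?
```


is_palindrome("jiih")
"jiih": s[0]='j' != s[-1]='h' -> False
= False


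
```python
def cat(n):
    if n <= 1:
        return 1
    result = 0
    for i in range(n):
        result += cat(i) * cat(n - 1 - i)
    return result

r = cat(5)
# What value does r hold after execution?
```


cat(5)
= sum of cat(i) * cat(5-1-i) for i in 0..4
First compute sub-values bottom-up:
  cat(0) = 1, cat(1) = 1
  cat(2) = 1*1 + 1*1 = 2
  cat(3) = 1*2 + 1*1 + 2*1 = 5
  cat(4) = 1*5 + 1*2 + 2*1 + 5*1 = 14
Now cat(5):
  cat(0)*cat(4) = 1*14 = 14
  cat(1)*cat(3) = 1*5 = 5
  cat(2)*cat(2) = 2*2 = 4
  cat(3)*cat(1) = 5*1 = 5
  cat(4)*cat(0) = 14*1 = 14
= 14 + 5 + 4 + 5 + 14
= 42


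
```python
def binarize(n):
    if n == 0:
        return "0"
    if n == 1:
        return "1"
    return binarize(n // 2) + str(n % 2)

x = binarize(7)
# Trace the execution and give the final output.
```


binarize(7)
= binarize(3) + "1"
= binarize(1) + "1" + "1"
= "1" + "1" + "1"
= "111"


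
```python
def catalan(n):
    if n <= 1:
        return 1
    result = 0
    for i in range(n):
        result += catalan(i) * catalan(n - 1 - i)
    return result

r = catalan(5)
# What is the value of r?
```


catalan(5)
= sum of catalan(i) * catalan(5-1-i) for i in 0..4
First compute sub-values bottom-up:
  catalan(0) = 1, catalan(1) = 1
  catalan(2) = 1*1 + 1*1 = 2
  catalan(3) = 1*2 + 1*1 + 2*1 = 5
  catalan(4) = 1*5 + 1*2 + 2*1 + 5*1 = 14
Now catalan(5):
  catalan(0)*catalan(4) = 1*14 = 14
  catalan(1)*catalan(3) = 1*5 = 5
  catalan(2)*catalan(2) = 2*2 = 4
  catalan(3)*catalan(1) = 5*1 = 5
  catalan(4)*catalan(0) = 14*1 = 14
= 14 + 5 + 4 + 5 + 14
= 42
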